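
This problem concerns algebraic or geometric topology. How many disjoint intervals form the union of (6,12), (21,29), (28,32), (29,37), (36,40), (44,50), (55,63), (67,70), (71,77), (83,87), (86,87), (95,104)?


Sort and merge overlapping open intervals.
Merged: (6,12), (21,40), (44,50), (55,63), (67,70), (71,77), (83,87), (95,104).
Number of components = 8

8


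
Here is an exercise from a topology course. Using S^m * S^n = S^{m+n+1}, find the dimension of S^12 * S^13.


Join of spheres: S^m * S^n = S^{m+n+1}.
dim = 12 + 13 + 1 = 26

26


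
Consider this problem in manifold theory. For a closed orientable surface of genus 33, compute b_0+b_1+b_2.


For Sigma_33: b_0 = 1, b_1 = 2g = 66, b_2 = 1.
Total = 1 + 66 + 1 = 68

68


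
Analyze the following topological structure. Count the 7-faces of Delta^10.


Delta^10 has 10+1 vertices. A 7-face is a choice of 7+1 vertices.
f_7 = C(10+1, 7+1) = C(11,8) = 165

165


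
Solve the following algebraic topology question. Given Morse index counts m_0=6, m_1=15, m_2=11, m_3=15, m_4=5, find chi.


Morse theory: chi(M) = sum_k (-1)^k m_k where m_k = #(index-k critical points).
= (6) + (-15) + (11) + (-15) + (5) = -8

-8


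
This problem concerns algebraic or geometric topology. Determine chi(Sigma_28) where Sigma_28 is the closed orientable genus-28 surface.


For a closed orientable surface of genus g: chi = 2 - 2g.
Here g = 28.
chi = 2 - 2*28 = 2 - 56 = -54

-54


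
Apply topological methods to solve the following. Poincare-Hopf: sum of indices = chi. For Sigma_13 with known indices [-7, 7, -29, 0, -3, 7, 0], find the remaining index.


Poincare-Hopf: sum of indices = chi(M).
chi(Sigma_13) = 2 - 2*13 = -24.
Sum of known indices = -25.
x = chi - (sum known) = -24 - (-25) = 1

1


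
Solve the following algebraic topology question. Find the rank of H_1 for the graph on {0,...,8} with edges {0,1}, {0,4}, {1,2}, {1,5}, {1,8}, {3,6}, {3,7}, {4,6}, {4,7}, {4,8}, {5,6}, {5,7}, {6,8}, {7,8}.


b_1 = E - V + (number of components).
E = 14, V = 9, components = 1.
b_1 = 14 - 9 + 1 = 6

6


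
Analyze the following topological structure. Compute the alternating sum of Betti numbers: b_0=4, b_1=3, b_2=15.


chi = sum_k (-1)^k b_k.
= (4) + (-3) + (15)
= 16

16


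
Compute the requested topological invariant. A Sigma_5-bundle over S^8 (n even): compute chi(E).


chi(S^8) = 2 (n even), chi(Sigma_5) = 2 - 2*5 = -8.
chi(E) = 2 * (-8) = -16

-16


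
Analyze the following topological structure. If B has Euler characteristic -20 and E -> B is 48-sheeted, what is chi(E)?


For a finite covering: chi(E) = (number of sheets) * chi(B).
chi(E) = 48 * (-20) = -960

-960


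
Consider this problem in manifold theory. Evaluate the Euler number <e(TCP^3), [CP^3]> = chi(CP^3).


For any closed oriented manifold, <e(TM),[M]> = chi(M).
chi(CP^3) = 3+1 = 4

4


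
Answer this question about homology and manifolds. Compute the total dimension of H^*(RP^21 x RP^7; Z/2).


dim H^*(RP^n; Z/2) = n+1 (one Z/2 in each degree 0..n).
Total Betti number is multiplicative.
Total = (21+1) * (7+1) = 22 * 8 = 176

176


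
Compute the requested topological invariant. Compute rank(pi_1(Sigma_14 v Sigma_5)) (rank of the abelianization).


For a wedge: H_1(A v B) = H_1(A) + H_1(B).
b_1(Sigma_14) = 28, b_1(Sigma_5) = 10.
b_1 = 28 + 10 = 38

38


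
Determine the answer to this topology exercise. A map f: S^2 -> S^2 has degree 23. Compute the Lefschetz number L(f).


On S^2: L(f) = tr(f_0*) + (-1)^2 tr(f_2*) = 1 + (-1)^2 * deg(f).
L(f) = 1 + (-1)^2 * 23 = 1 + 23 = 24

24


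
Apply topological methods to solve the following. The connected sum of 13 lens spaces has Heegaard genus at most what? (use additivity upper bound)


Heegaard genus satisfies g(A#B) <= g(A) + g(B).
Each lens space has g = 1.
Upper bound: 13 * 1 = 13

13


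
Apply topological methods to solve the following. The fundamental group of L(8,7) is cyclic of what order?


pi_1(L(p,q)) = Z/pZ for any q coprime to p.
|pi_1(L(8,7))| = 8

8


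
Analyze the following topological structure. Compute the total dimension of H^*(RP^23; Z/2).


H^k(RP^23; Z/2) = Z/2 for each 0 <= k <= 23.
Total dimension = 23 + 1 = 24

24


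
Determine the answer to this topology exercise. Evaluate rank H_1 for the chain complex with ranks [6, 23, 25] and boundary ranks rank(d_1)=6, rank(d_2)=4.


rank H_k = rank(ker d_k) - rank(im d_{k+1}).
rank(ker d_1) = rank(C_1) - rank(d_1) = 23 - 6 = 17.
rank(im d_{1+1}) = 4.
rank H_1 = 17 - 4 = 13

13


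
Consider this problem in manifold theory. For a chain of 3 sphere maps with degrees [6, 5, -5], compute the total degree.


Degree is multiplicative: deg(composition) = product of degrees.
= (6) * (5) * (-5) = -150

-150


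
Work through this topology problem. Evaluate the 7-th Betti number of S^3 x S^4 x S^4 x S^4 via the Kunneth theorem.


Each S^d has Poincare polynomial 1 + t^d.
The product S^3 x S^4 x S^4 x S^4 has Poincare polynomial prod(1+t^d_i).
Expanding: b_0=1, b_3=1, b_4=3, b_7=3, b_8=3, b_11=3, b_12=1, b_15=1.
b_7 = 3

3


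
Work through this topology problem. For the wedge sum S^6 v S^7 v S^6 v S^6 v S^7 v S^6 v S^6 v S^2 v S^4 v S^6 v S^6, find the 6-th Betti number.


For a wedge of spheres, H_k (k>0) is free on one generator per sphere of dimension k.
Spheres of dimension 6: count = 7.
b_6 = 7

7


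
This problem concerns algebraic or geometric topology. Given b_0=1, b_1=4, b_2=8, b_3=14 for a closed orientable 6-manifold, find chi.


By Poincare duality b_k = b_{6-k}, so full Betti numbers: b_0=1, b_1=4, b_2=8, b_3=14, b_4=8, b_5=4, b_6=1.
chi = sum (-1)^k b_k = -4

-4


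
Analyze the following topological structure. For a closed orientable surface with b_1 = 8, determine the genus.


For a closed orientable surface: b_1 = 2g.
8 = 2g
g = 8 / 2 = 4

4


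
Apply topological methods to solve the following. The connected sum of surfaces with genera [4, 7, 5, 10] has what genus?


Genus is additive under connected sum of orientable surfaces.
g = 4 + 7 + 5 + 10 = 26

26


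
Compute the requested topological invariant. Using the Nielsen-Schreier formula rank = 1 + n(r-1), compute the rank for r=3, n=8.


Nielsen-Schreier: an index-n subgroup of F_r is free of rank 1 + n(r-1).
Equivalently: chi(cover) = n*chi(base); chi(vee_r S^1) = 1 - 3 = -2.
chi(E) = 8*(-2) = -16; rank = 1 - chi(E) = 1 - (-16) = 17.
rank = 1 + 8*(3-1) = 1 + 16 = 17

17


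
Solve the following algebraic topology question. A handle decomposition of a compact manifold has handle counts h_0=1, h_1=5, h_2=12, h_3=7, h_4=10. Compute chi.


Handles of index k contribute (-1)^k to chi (same as CW cells).
chi = (1) + (-5) + (12) + (-7) + (10) = 11

11


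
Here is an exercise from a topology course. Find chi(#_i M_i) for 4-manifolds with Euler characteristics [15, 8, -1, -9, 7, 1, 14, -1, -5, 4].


For n-manifolds: chi(A#B) = chi(A) + chi(B) - chi(S^4).
chi(S^4) = 1 + (-1)^4 = 2.
chi(#) = (sum chi_i) - (10-1)*chi(S^4) = 33 - 9*2 = 15

15


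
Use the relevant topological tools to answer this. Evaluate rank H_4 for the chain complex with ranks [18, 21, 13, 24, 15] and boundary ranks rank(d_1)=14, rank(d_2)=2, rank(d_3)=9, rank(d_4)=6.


rank H_k = rank(ker d_k) - rank(im d_{k+1}).
rank(ker d_4) = rank(C_4) - rank(d_4) = 15 - 6 = 9.
rank(im d_{4+1}) = 0.
rank H_4 = 9 - 0 = 9

9


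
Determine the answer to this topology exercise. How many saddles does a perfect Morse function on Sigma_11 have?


A perfect Morse function has m_k = b_k.
For Sigma_11: b_0=1, b_1=2g=22, b_2=1.
Saddles m_1 = 2g = 22

22


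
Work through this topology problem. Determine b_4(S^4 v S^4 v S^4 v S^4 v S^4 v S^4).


For a wedge of spheres, H_k (k>0) is free on one generator per sphere of dimension k.
Spheres of dimension 4: count = 6.
b_4 = 6

6


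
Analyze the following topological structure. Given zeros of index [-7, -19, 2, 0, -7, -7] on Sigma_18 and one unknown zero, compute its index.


Poincare-Hopf: sum of indices = chi(M).
chi(Sigma_18) = 2 - 2*18 = -34.
Sum of known indices = -38.
x = chi - (sum known) = -34 - (-38) = 4

4


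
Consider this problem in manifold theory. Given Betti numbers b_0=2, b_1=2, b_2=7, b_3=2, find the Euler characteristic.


chi = sum_k (-1)^k b_k.
= (2) + (-2) + (7) + (-2)
= 5

5


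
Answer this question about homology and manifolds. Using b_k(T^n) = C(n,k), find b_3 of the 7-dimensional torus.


By the Kunneth formula, b_k(T^n) = C(n,k).
b_3(T^7) = C(7,3).
C(7,3) = 7!/(3!*4!) = 35

35


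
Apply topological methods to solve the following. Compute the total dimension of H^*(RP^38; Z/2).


H^k(RP^38; Z/2) = Z/2 for each 0 <= k <= 38.
Total dimension = 38 + 1 = 39

39


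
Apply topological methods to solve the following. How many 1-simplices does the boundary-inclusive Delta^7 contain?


Delta^7 has 7+1 vertices. A 1-face is a choice of 1+1 vertices.
f_1 = C(7+1, 1+1) = C(8,2) = 28

28


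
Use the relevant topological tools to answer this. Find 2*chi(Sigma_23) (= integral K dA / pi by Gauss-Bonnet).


Gauss-Bonnet: integral K dA = 2*pi*chi(M).
chi(Sigma_23) = 2 - 2*23 = -44.
(integral K dA)/pi = 2*chi = 2*(-44) = -88

-88


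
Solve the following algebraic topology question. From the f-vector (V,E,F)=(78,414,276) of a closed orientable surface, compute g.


chi = V - E + F = 78 - 414 + 276 = -60
For orientable closed surface: chi = 2 - 2g, so g = (2 - chi)/2.
g = (2 - (-60)) / 2 = 62 / 2 = 31

31


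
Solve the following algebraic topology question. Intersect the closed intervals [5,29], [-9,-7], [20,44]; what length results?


Intersection = [max(a_i), min(b_i)] = [20, -7].
Since 20 > -7, the intersection is empty.
Length = 0

0


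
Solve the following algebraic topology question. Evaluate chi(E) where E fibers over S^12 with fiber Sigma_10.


chi(S^12) = 2 (n even), chi(Sigma_10) = 2 - 2*10 = -18.
chi(E) = 2 * (-18) = -36

-36


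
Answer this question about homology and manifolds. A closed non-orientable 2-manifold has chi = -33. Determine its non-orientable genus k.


chi = 2 - k for closed non-orientable surfaces with k crosscaps.
-33 = 2 - k
k = 2 - (-33) = 35

35


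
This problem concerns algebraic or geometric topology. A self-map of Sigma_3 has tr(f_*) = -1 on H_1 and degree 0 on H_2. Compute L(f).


L(f) = tr(f_0*) - tr(f_1*) + tr(f_2*).
= 1 - (-1) + (0)
= 2

2


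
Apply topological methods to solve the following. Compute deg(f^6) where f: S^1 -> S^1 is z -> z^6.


deg(f) = 6. Degree is multiplicative: deg(f^6) = (deg f)^6.
deg(f^6) = (6)^6 = 46656

46656


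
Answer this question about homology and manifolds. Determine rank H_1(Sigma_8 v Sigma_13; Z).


For a wedge: H_1(A v B) = H_1(A) + H_1(B).
b_1(Sigma_8) = 16, b_1(Sigma_13) = 26.
b_1 = 16 + 26 = 42

42


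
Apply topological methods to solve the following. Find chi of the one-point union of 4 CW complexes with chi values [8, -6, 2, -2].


chi(A v B) = chi(A) + chi(B) - 1 (one point identified).
For 4 spaces: chi = (sum chi_i) - (4 - 1).
sum = 2; chi = 2 - 3 = -1

-1


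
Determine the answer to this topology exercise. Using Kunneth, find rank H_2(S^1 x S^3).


Each S^d has Poincare polynomial 1 + t^d.
The product S^1 x S^3 has Poincare polynomial prod(1+t^d_i).
Expanding: b_0=1, b_1=1, b_3=1, b_4=1.
b_2 = 0

0


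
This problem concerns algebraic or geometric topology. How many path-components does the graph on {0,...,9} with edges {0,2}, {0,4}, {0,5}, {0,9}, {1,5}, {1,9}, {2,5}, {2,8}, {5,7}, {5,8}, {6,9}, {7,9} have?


Run DFS/union-find over 10 vertices.
V = 10, E = 12.
Number of components = 2

2


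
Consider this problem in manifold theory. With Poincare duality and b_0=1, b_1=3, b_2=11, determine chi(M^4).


By Poincare duality b_k = b_{4-k}, so full Betti numbers: b_0=1, b_1=3, b_2=11, b_3=3, b_4=1.
chi = sum (-1)^k b_k = 7

7


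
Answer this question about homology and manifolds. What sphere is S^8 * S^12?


Join of spheres: S^m * S^n = S^{m+n+1}.
dim = 8 + 12 + 1 = 21

21


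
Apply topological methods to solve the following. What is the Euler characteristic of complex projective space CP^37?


CP^37 has one cell in each even dimension 0, 2, ..., 2*37 (37+1 cells total).
All cells are even-dimensional, so chi = number of cells.
chi = 37 + 1 = 38

38


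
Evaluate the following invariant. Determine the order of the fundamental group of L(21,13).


pi_1(L(p,q)) = Z/pZ for any q coprime to p.
|pi_1(L(21,13))| = 21

21


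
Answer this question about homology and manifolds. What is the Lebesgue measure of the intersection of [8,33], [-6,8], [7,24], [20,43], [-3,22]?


Intersection = [max(a_i), min(b_i)] = [20, 8].
Since 20 > 8, the intersection is empty.
Length = 0

0


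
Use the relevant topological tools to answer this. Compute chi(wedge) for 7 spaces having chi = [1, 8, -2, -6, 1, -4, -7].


chi(A v B) = chi(A) + chi(B) - 1 (one point identified).
For 7 spaces: chi = (sum chi_i) - (7 - 1).
sum = -9; chi = -9 - 6 = -15

-15


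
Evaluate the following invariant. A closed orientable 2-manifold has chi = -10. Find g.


chi = 2 - 2g for closed orientable surfaces.
-10 = 2 - 2g
2g = 2 - (-10) = 12
g = 6

6


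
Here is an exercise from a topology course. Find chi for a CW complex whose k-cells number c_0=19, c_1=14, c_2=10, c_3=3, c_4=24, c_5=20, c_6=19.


chi = sum_k (-1)^k c_k.
= (-1)^0*19 + (-1)^1*14 + (-1)^2*10 + (-1)^3*3 + (-1)^4*24 + (-1)^5*20 + (-1)^6*19
= (19) + (-14) + (10) + (-3) + (24) + (-20) + (19)
= 35

35


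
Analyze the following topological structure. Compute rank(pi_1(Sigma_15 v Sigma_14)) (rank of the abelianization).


For a wedge: H_1(A v B) = H_1(A) + H_1(B).
b_1(Sigma_15) = 30, b_1(Sigma_14) = 28.
b_1 = 30 + 28 = 58

58


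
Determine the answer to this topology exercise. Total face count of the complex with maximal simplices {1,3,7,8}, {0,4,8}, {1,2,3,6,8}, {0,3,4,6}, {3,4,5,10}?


Each maximal simplex on m vertices has 2^m - 1 nonempty faces.
Take the union (dedupe shared faces).
Total distinct faces = 66

66


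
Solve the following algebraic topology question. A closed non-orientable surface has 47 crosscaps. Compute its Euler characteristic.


For a non-orientable closed surface with k crosscaps: chi = 2 - k.
Here k = 47.
chi = 2 - 47 = -45

-45


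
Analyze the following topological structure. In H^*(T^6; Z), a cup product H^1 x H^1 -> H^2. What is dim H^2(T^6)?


Cup product: H^p x H^q -> H^{p+q}; here p+q = 1+1 = 2.
rank H^k(T^n) = C(n,k).
C(6,2) = 15

15


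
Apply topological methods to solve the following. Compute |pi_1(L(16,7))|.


pi_1(L(p,q)) = Z/pZ for any q coprime to p.
|pi_1(L(16,7))| = 16

16


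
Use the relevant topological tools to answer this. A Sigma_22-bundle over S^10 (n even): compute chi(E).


chi(S^10) = 2 (n even), chi(Sigma_22) = 2 - 2*22 = -42.
chi(E) = 2 * (-42) = -84

-84


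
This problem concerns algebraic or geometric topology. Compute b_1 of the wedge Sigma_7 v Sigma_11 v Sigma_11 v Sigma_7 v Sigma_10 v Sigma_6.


For a wedge X v Y: reduced H_k(X v Y) = H_k(X) + H_k(Y).
Each Sigma_g contributes b_1 = 2g.
b_1 = 14 + 22 + 22 + 14 + 20 + 12 = 104

104


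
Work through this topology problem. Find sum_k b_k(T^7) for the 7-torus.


b_k(T^7) = C(7,k), so the sum over k is sum_k C(7,k) = 2^7.
Total = 2^7 = 128

128


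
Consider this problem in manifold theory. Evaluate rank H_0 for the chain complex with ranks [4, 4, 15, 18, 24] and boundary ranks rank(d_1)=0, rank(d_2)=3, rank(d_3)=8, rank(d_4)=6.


rank H_k = rank(ker d_k) - rank(im d_{k+1}).
rank(ker d_0) = rank(C_0) - rank(d_0) = 4 - 0 = 4.
rank(im d_{0+1}) = 0.
rank H_0 = 4 - 0 = 4

4


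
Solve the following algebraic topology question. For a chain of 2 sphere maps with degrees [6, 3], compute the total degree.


Degree is multiplicative: deg(composition) = product of degrees.
= (6) * (3) = 18

18


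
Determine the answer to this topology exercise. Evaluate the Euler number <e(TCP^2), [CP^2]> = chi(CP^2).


For any closed oriented manifold, <e(TM),[M]> = chi(M).
chi(CP^2) = 2+1 = 3

3


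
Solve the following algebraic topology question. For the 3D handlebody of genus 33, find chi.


A genus-g handlebody deformation retracts to a wedge of g circles.
chi(vee_g S^1) = 1 - g.
chi(H_33) = 1 - 33 = -32

-32


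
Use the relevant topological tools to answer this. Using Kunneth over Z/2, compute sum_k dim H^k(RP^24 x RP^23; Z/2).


dim H^*(RP^n; Z/2) = n+1 (one Z/2 in each degree 0..n).
Total Betti number is multiplicative.
Total = (24+1) * (23+1) = 25 * 24 = 600

600


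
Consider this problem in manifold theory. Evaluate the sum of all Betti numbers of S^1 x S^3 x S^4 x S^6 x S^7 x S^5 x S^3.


Total Betti number is multiplicative under products.
Each S^d (d>=1) has total Betti number 2.
There are 7 sphere factors.
Total = 2^7 = 128

128


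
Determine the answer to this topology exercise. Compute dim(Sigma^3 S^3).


Each suspension raises dimension by 1: Sigma S^n = S^{n+1}.
Sigma^3 S^3 = S^{3+3} = S^6

6


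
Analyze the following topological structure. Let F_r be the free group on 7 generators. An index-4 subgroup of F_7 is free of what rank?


Nielsen-Schreier: an index-n subgroup of F_r is free of rank 1 + n(r-1).
Equivalently: chi(cover) = n*chi(base); chi(vee_r S^1) = 1 - 7 = -6.
chi(E) = 4*(-6) = -24; rank = 1 - chi(E) = 1 - (-24) = 25.
rank = 1 + 4*(7-1) = 1 + 24 = 25

25


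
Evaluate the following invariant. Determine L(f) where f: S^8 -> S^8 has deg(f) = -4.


On S^8: L(f) = tr(f_0*) + (-1)^8 tr(f_8*) = 1 + (-1)^8 * deg(f).
L(f) = 1 + (-1)^8 * -4 = 1 + -4 = -3

-3


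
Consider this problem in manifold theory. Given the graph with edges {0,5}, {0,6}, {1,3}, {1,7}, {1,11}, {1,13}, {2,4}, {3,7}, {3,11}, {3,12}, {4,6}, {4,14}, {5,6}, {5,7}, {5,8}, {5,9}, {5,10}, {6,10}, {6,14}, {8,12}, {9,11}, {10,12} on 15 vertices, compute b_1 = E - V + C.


b_1 = E - V + (number of components).
E = 22, V = 15, components = 1.
b_1 = 22 - 15 + 1 = 8

8


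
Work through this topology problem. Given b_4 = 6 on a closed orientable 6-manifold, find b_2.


Poincare duality for closed orientable n-manifolds: b_k = b_{n-k}.
Here n = 6, so b_2 = b_4 = 6

6


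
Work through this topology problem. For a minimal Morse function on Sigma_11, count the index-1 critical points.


A perfect Morse function has m_k = b_k.
For Sigma_11: b_0=1, b_1=2g=22, b_2=1.
Saddles m_1 = 2g = 22

22


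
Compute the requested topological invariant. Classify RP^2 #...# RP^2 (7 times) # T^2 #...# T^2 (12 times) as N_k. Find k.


Since a >= 1, the sum is non-orientable; each T^2 can be replaced by RP^2 # RP^2 (since T^2#RP^2 = 3RP^2).
Total crosscaps k = 7 + 2*12 = 31.
Check via chi: chi = 7*1 + 12*0 - (7+12-1)*2 = -29 = 2 - k = -29. Consistent.

31


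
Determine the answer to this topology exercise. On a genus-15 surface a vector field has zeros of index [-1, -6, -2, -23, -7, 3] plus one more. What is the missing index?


Poincare-Hopf: sum of indices = chi(M).
chi(Sigma_15) = 2 - 2*15 = -28.
Sum of known indices = -36.
x = chi - (sum known) = -28 - (-36) = 8

8


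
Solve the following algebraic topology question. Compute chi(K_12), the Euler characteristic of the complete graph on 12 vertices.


K_12: V = 12, E = C(12,2) = 66.
chi = V - E = 12 - 66 = -54

-54


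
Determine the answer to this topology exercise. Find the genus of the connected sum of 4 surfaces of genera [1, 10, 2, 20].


Genus is additive under connected sum of orientable surfaces.
g = 1 + 10 + 2 + 20 = 33

33


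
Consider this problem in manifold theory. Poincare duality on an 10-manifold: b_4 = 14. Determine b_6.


Poincare duality for closed orientable n-manifolds: b_k = b_{n-k}.
Here n = 10, so b_6 = b_4 = 14

14


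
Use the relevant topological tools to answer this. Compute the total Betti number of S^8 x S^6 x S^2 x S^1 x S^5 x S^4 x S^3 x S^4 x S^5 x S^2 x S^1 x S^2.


Total Betti number is multiplicative under products.
Each S^d (d>=1) has total Betti number 2.
There are 12 sphere factors.
Total = 2^12 = 4096

4096


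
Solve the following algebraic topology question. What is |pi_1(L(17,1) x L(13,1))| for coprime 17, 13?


pi_1(X x Y) = pi_1(X) x pi_1(Y).
pi_1(L(17,1)) = Z/17, pi_1(L(13,1)) = Z/13.
|Z/17 x Z/13| = 17 * 13 = 221

221


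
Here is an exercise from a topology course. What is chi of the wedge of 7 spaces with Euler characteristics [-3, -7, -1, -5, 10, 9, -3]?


chi(A v B) = chi(A) + chi(B) - 1 (one point identified).
For 7 spaces: chi = (sum chi_i) - (7 - 1).
sum = 0; chi = 0 - 6 = -6

-6


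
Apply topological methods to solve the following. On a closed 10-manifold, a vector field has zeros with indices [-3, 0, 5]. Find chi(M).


Poincare-Hopf: chi(M) = sum of indices of zeros.
chi = (-3) + (0) + (5) = 2

2


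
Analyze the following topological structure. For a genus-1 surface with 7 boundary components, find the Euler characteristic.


For a compact orientable surface with genus g and b boundary components: chi = 2 - 2g - b.
chi = 2 - 2*1 - 7 = 2 - 2 - 7 = -7

-7


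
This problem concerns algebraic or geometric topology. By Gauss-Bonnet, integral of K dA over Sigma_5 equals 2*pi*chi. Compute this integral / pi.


Gauss-Bonnet: integral K dA = 2*pi*chi(M).
chi(Sigma_5) = 2 - 2*5 = -8.
(integral K dA)/pi = 2*chi = 2*(-8) = -16

-16


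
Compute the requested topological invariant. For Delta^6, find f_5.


Delta^6 has 6+1 vertices. A 5-face is a choice of 5+1 vertices.
f_5 = C(6+1, 5+1) = C(7,6) = 7

7


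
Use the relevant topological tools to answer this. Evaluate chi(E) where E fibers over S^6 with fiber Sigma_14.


chi(S^6) = 2 (n even), chi(Sigma_14) = 2 - 2*14 = -26.
chi(E) = 2 * (-26) = -52

-52


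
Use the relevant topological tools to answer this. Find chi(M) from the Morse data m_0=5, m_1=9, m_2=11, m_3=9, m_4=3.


Morse theory: chi(M) = sum_k (-1)^k m_k where m_k = #(index-k critical points).
= (5) + (-9) + (11) + (-9) + (3) = 1

1


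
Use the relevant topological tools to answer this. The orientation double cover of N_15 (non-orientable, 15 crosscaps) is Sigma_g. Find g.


chi(N_15) = 2 - 15 = -13.
Double cover: chi(Sigma_g) = 2 * chi(N_15) = 2*(-13) = -26.
2 - 2g = -26, so g = (2 - (-26))/2 = 28/2 = 14

14


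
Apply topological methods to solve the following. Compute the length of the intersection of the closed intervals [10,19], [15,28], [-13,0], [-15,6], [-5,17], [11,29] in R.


Intersection = [max(a_i), min(b_i)] = [15, 0].
Since 15 > 0, the intersection is empty.
Length = 0

0


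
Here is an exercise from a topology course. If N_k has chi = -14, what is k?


chi = 2 - k for closed non-orientable surfaces with k crosscaps.
-14 = 2 - k
k = 2 - (-14) = 16

16


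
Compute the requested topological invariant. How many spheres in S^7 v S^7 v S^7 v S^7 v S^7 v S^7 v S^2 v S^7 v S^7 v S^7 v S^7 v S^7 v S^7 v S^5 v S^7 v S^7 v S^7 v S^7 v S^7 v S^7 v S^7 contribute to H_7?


For a wedge of spheres, H_k (k>0) is free on one generator per sphere of dimension k.
Spheres of dimension 7: count = 19.
b_7 = 19

19


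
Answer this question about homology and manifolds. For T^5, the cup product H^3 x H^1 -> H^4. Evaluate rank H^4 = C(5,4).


Cup product: H^p x H^q -> H^{p+q}; here p+q = 3+1 = 4.
rank H^k(T^n) = C(n,k).
C(5,4) = 5

5


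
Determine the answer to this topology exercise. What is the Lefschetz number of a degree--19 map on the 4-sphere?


On S^4: L(f) = tr(f_0*) + (-1)^4 tr(f_4*) = 1 + (-1)^4 * deg(f).
L(f) = 1 + (-1)^4 * -19 = 1 + -19 = -18

-18


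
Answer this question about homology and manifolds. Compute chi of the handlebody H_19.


A genus-g handlebody deformation retracts to a wedge of g circles.
chi(vee_g S^1) = 1 - g.
chi(H_19) = 1 - 19 = -18

-18


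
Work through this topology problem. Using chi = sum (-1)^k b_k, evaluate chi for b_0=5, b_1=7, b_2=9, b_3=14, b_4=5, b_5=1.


chi = sum_k (-1)^k b_k.
= (5) + (-7) + (9) + (-14) + (5) + (-1)
= -3

-3


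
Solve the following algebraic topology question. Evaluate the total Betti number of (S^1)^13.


b_k(T^13) = C(13,k), so the sum over k is sum_k C(13,k) = 2^13.
Total = 2^13 = 8192

8192


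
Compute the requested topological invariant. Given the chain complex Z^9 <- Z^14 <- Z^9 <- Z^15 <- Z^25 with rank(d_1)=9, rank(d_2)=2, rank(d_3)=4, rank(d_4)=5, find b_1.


rank H_k = rank(ker d_k) - rank(im d_{k+1}).
rank(ker d_1) = rank(C_1) - rank(d_1) = 14 - 9 = 5.
rank(im d_{1+1}) = 2.
rank H_1 = 5 - 2 = 3

3


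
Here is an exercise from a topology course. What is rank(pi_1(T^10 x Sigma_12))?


pi_1(A x B) = pi_1(A) x pi_1(B); rank of abelianization = b_1.
b_1(T^10) = 10, b_1(Sigma_12) = 2*12 = 24.
b_1(product) = 10 + 24 = 34

34


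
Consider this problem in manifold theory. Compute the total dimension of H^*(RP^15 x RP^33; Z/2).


dim H^*(RP^n; Z/2) = n+1 (one Z/2 in each degree 0..n).
Total Betti number is multiplicative.
Total = (15+1) * (33+1) = 16 * 34 = 544

544


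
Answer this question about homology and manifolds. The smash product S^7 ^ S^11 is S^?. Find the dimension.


S^m ^ S^n = S^{m+n}.
k = 7 + 11 = 18

18


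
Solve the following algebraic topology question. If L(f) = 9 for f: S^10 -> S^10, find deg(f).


L(f) = 1 + (-1)^10 deg(f) on S^10.
9 = 1 + (-1)^10 * deg(f)
(-1)^10 * deg(f) = 8
deg(f) = 8

8


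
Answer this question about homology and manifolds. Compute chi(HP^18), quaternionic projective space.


HP^18 has one cell in each dimension 0, 4, ..., 4*18 (18+1 cells, all even-dim).
chi = 18 + 1 = 19

19


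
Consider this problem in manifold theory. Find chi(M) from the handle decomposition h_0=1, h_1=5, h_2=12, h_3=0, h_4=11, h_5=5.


Handles of index k contribute (-1)^k to chi (same as CW cells).
chi = (1) + (-5) + (12) + (0) + (11) + (-5) = 14

14


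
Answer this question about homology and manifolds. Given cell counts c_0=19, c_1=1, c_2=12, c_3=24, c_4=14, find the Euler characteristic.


chi = sum_k (-1)^k c_k.
= (-1)^0*19 + (-1)^1*1 + (-1)^2*12 + (-1)^3*24 + (-1)^4*14
= (19) + (-1) + (12) + (-24) + (14)
= 20

20


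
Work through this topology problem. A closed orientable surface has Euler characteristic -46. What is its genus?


chi = 2 - 2g for closed orientable surfaces.
-46 = 2 - 2g
2g = 2 - (-46) = 48
g = 24

24


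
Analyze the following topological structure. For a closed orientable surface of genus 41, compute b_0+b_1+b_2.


For Sigma_41: b_0 = 1, b_1 = 2g = 82, b_2 = 1.
Total = 1 + 82 + 1 = 84

84


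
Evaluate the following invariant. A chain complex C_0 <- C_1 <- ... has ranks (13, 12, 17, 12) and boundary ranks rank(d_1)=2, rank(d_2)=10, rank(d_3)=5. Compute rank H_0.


rank H_k = rank(ker d_k) - rank(im d_{k+1}).
rank(ker d_0) = rank(C_0) - rank(d_0) = 13 - 0 = 13.
rank(im d_{0+1}) = 2.
rank H_0 = 13 - 2 = 11

11


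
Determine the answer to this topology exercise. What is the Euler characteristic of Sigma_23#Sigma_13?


chi(Sigma_23) = 2 - 2*23 = -44
chi(Sigma_13) = 2 - 2*13 = -24
For surfaces: chi(A#B) = chi(A) + chi(B) - 2.
chi = -44 + -24 - 2 = -70

-70


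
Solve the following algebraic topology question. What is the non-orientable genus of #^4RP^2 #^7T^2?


Since a >= 1, the sum is non-orientable; each T^2 can be replaced by RP^2 # RP^2 (since T^2#RP^2 = 3RP^2).
Total crosscaps k = 4 + 2*7 = 18.
Check via chi: chi = 4*1 + 7*0 - (4+7-1)*2 = -16 = 2 - k = -16. Consistent.

18


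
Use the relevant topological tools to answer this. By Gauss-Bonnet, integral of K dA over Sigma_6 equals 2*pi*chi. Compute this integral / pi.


Gauss-Bonnet: integral K dA = 2*pi*chi(M).
chi(Sigma_6) = 2 - 2*6 = -10.
(integral K dA)/pi = 2*chi = 2*(-10) = -20

-20


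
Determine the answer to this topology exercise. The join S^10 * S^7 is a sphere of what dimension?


Join of spheres: S^m * S^n = S^{m+n+1}.
dim = 10 + 7 + 1 = 18

18


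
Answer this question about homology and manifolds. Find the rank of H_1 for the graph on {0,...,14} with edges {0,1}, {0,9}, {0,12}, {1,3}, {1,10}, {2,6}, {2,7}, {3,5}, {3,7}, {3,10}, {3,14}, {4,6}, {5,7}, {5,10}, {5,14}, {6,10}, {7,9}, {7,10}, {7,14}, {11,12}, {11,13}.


b_1 = E - V + (number of components).
E = 21, V = 15, components = 2.
b_1 = 21 - 15 + 2 = 8

8


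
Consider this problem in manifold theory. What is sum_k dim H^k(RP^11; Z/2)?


H^k(RP^11; Z/2) = Z/2 for each 0 <= k <= 11.
Total dimension = 11 + 1 = 12

12


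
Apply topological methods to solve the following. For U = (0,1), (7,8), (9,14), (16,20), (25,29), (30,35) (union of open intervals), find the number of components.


Sort and merge overlapping open intervals.
Merged: (0,1), (7,8), (9,14), (16,20), (25,29), (30,35).
Number of components = 6

6


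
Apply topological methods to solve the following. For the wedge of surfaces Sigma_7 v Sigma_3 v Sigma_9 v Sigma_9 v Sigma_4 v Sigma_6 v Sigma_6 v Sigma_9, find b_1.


For a wedge X v Y: reduced H_k(X v Y) = H_k(X) + H_k(Y).
Each Sigma_g contributes b_1 = 2g.
b_1 = 14 + 6 + 18 + 18 + 8 + 12 + 12 + 18 = 106

106


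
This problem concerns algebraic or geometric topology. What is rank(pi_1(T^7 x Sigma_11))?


pi_1(A x B) = pi_1(A) x pi_1(B); rank of abelianization = b_1.
b_1(T^7) = 7, b_1(Sigma_11) = 2*11 = 22.
b_1(product) = 7 + 22 = 29

29


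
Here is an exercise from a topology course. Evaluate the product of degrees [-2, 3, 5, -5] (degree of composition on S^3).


Degree is multiplicative: deg(composition) = product of degrees.
= (-2) * (3) * (5) * (-5) = 150

150


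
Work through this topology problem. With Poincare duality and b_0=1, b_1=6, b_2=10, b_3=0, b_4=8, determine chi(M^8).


By Poincare duality b_k = b_{8-k}, so full Betti numbers: b_0=1, b_1=6, b_2=10, b_3=0, b_4=8, b_5=0, b_6=10, b_7=6, b_8=1.
chi = sum (-1)^k b_k = 18

18


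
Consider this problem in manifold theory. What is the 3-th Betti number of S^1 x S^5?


Each S^d has Poincare polynomial 1 + t^d.
The product S^1 x S^5 has Poincare polynomial prod(1+t^d_i).
Expanding: b_0=1, b_1=1, b_5=1, b_6=1.
b_3 = 0

0


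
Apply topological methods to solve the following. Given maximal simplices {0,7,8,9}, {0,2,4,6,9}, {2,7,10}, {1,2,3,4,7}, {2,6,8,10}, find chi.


Enumerate all faces; f-vector: f_0=10, f_1=30, f_2=29, f_3=12, f_4=2.
chi = sum (-1)^k f_k = -1

-1


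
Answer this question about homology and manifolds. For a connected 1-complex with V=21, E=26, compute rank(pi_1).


For a connected graph: rank(pi_1) = b_1 = E - V + 1 = 1 - chi.
chi = V - E = 21 - 26 = -5.
rank = 1 - (-5) = 26 - 21 + 1 = 6

6


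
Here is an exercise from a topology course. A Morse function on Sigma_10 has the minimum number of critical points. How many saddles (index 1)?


A perfect Morse function has m_k = b_k.
For Sigma_10: b_0=1, b_1=2g=20, b_2=1.
Saddles m_1 = 2g = 20

20


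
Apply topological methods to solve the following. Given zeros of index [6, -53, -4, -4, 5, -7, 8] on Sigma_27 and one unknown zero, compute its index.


Poincare-Hopf: sum of indices = chi(M).
chi(Sigma_27) = 2 - 2*27 = -52.
Sum of known indices = -49.
x = chi - (sum known) = -52 - (-49) = -3

-3


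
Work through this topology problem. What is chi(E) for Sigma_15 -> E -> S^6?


chi(S^6) = 2 (n even), chi(Sigma_15) = 2 - 2*15 = -28.
chi(E) = 2 * (-28) = -56

-56


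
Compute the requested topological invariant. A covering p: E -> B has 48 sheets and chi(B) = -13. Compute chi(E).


For a finite covering: chi(E) = (number of sheets) * chi(B).
chi(E) = 48 * (-13) = -624

-624


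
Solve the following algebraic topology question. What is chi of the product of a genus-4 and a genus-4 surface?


chi(Sigma_4) = 2 - 2*4 = -6
chi(Sigma_4) = 2 - 2*4 = -6
chi(product) = (-6) * (-6) = 36

36


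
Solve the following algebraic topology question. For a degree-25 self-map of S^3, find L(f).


On S^3: L(f) = tr(f_0*) + (-1)^3 tr(f_3*) = 1 + (-1)^3 * deg(f).
L(f) = 1 + (-1)^3 * 25 = 1 + -25 = -24

-24


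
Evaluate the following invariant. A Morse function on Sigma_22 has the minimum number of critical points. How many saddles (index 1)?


A perfect Morse function has m_k = b_k.
For Sigma_22: b_0=1, b_1=2g=44, b_2=1.
Saddles m_1 = 2g = 44

44


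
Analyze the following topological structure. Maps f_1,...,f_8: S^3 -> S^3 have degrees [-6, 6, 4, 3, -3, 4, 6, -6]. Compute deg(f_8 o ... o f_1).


Degree is multiplicative: deg(composition) = product of degrees.
= (-6) * (6) * (4) * (3) * (-3) * (4) * (6) * (-6) = -186624

-186624


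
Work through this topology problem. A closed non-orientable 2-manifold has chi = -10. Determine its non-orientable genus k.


chi = 2 - k for closed non-orientable surfaces with k crosscaps.
-10 = 2 - k
k = 2 - (-10) = 12

12


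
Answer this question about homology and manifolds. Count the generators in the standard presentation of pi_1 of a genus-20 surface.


Standard presentation: pi_1(Sigma_g) = <a_1,b_1,...,a_g,b_g | [a_1,b_1]...[a_g,b_g] = 1>.
Number of generators = 2g = 2*20 = 40

40


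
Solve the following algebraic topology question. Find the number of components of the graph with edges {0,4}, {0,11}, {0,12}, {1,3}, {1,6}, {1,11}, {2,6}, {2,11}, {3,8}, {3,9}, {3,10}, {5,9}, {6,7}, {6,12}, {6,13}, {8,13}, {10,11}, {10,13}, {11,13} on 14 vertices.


Run DFS/union-find over 14 vertices.
V = 14, E = 19.
Number of components = 1

1


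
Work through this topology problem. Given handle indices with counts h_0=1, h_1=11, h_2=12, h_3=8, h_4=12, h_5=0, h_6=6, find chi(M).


Handles of index k contribute (-1)^k to chi (same as CW cells).
chi = (1) + (-11) + (12) + (-8) + (12) + (0) + (6) = 12

12


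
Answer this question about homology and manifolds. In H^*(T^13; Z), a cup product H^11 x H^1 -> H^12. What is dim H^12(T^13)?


Cup product: H^p x H^q -> H^{p+q}; here p+q = 11+1 = 12.
rank H^k(T^n) = C(n,k).
C(13,12) = 13

13


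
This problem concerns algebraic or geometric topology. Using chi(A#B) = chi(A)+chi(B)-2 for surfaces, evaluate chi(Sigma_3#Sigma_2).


chi(Sigma_3) = 2 - 2*3 = -4
chi(Sigma_2) = 2 - 2*2 = -2
For surfaces: chi(A#B) = chi(A) + chi(B) - 2.
chi = -4 + -2 - 2 = -8

-8


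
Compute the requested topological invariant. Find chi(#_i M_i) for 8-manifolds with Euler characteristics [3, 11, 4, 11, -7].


For n-manifolds: chi(A#B) = chi(A) + chi(B) - chi(S^8).
chi(S^8) = 1 + (-1)^8 = 2.
chi(#) = (sum chi_i) - (5-1)*chi(S^8) = 22 - 4*2 = 14

14


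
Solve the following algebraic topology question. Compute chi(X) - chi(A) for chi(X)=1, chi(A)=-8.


Relative Euler characteristic: chi(X, A) = chi(X) - chi(A).
= 1 - (-8) = 9

9


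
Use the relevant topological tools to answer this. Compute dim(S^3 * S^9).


Join of spheres: S^m * S^n = S^{m+n+1}.
dim = 3 + 9 + 1 = 13

13


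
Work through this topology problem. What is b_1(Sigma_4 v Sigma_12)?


For a wedge: H_1(A v B) = H_1(A) + H_1(B).
b_1(Sigma_4) = 8, b_1(Sigma_12) = 24.
b_1 = 8 + 24 = 32

32


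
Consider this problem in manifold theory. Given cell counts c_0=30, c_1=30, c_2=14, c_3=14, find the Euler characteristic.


chi = sum_k (-1)^k c_k.
= (-1)^0*30 + (-1)^1*30 + (-1)^2*14 + (-1)^3*14
= (30) + (-30) + (14) + (-14)
= 0

0


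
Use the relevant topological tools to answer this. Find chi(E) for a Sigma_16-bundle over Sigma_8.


For a fiber bundle F -> E -> B (with CW structure): chi(E) = chi(B) * chi(F).
chi(Sigma_8) = -14, chi(Sigma_16) = -30.
chi(E) = (-14) * (-30) = 420

420


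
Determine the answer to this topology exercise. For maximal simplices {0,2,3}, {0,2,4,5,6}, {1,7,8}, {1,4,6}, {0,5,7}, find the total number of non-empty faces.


Each maximal simplex on m vertices has 2^m - 1 nonempty faces.
Take the union (dedupe shared faces).
Total distinct faces = 48

48


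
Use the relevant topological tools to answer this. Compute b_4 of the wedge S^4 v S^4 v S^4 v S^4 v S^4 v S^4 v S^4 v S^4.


For a wedge of spheres, H_k (k>0) is free on one generator per sphere of dimension k.
Spheres of dimension 4: count = 8.
b_4 = 8

8


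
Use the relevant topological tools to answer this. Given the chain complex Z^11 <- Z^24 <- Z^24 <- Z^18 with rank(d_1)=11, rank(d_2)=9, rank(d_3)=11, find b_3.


rank H_k = rank(ker d_k) - rank(im d_{k+1}).
rank(ker d_3) = rank(C_3) - rank(d_3) = 18 - 11 = 7.
rank(im d_{3+1}) = 0.
rank H_3 = 7 - 0 = 7

7


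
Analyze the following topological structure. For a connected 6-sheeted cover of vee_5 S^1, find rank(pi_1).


Nielsen-Schreier: an index-n subgroup of F_r is free of rank 1 + n(r-1).
Equivalently: chi(cover) = n*chi(base); chi(vee_r S^1) = 1 - 5 = -4.
chi(E) = 6*(-4) = -24; rank = 1 - chi(E) = 1 - (-24) = 25.
rank = 1 + 6*(5-1) = 1 + 24 = 25

25


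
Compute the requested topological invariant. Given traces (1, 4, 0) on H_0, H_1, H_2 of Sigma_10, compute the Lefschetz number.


L(f) = tr(f_0*) - tr(f_1*) + tr(f_2*).
= 1 - (4) + (0)
= -3

-3


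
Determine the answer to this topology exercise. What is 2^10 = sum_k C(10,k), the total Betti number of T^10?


b_k(T^10) = C(10,k), so the sum over k is sum_k C(10,k) = 2^10.
Total = 2^10 = 1024

1024


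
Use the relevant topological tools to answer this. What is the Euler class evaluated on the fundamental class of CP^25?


For any closed oriented manifold, <e(TM),[M]> = chi(M).
chi(CP^25) = 25+1 = 26

26


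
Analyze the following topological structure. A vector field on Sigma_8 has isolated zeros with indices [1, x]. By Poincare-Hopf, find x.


Poincare-Hopf: sum of indices = chi(M).
chi(Sigma_8) = 2 - 2*8 = -14.
Sum of known indices = 1.
x = chi - (sum known) = -14 - (1) = -15

-15


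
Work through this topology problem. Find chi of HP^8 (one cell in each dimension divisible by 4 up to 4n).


HP^8 has one cell in each dimension 0, 4, ..., 4*8 (8+1 cells, all even-dim).
chi = 8 + 1 = 9

9


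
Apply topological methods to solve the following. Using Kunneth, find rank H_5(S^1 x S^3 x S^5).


Each S^d has Poincare polynomial 1 + t^d.
The product S^1 x S^3 x S^5 has Poincare polynomial prod(1+t^d_i).
Expanding: b_0=1, b_1=1, b_3=1, b_4=1, b_5=1, b_6=1, b_8=1, b_9=1.
b_5 = 1

1


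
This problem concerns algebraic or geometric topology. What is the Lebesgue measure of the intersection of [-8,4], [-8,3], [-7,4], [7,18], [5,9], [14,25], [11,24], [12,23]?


Intersection = [max(a_i), min(b_i)] = [14, 3].
Since 14 > 3, the intersection is empty.
Length = 0

0


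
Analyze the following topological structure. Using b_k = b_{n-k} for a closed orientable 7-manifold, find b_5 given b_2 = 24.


Poincare duality for closed orientable n-manifolds: b_k = b_{n-k}.
Here n = 7, so b_5 = b_2 = 24

24


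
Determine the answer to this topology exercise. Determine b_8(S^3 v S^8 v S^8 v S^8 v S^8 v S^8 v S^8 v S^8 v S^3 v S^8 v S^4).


For a wedge of spheres, H_k (k>0) is free on one generator per sphere of dimension k.
Spheres of dimension 8: count = 8.
b_8 = 8

8


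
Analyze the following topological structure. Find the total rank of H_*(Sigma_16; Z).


For Sigma_16: b_0 = 1, b_1 = 2g = 32, b_2 = 1.
Total = 1 + 32 + 1 = 34

34


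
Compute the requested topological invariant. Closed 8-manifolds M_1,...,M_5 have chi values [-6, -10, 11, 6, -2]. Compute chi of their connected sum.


For n-manifolds: chi(A#B) = chi(A) + chi(B) - chi(S^8).
chi(S^8) = 1 + (-1)^8 = 2.
chi(#) = (sum chi_i) - (5-1)*chi(S^8) = -1 - 4*2 = -9

-9


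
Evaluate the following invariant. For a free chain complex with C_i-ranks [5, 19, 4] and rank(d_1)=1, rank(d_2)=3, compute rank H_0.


rank H_k = rank(ker d_k) - rank(im d_{k+1}).
rank(ker d_0) = rank(C_0) - rank(d_0) = 5 - 0 = 5.
rank(im d_{0+1}) = 1.
rank H_0 = 5 - 1 = 4

4
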